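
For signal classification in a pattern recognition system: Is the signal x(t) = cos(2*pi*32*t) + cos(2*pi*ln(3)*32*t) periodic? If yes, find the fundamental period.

f1 = 32 Hz, f2 = 32*ln(3) Hz
Ratio f2/f1 = ln(3), which is irrational.
Since the frequency ratio is irrational, no common period exists.
The signal is not periodic.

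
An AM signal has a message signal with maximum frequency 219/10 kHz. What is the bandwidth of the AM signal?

In AM (double-sideband), the bandwidth is twice the message frequency.
BW = 2 * f_m = 2 * 219/10 kHz = 219/5 kHz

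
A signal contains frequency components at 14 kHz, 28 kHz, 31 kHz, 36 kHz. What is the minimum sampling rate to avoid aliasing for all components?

The highest frequency component is f_max = 36 kHz.
Nyquist rate = 2 * f_max = 2 * 36 kHz = 72 kHz.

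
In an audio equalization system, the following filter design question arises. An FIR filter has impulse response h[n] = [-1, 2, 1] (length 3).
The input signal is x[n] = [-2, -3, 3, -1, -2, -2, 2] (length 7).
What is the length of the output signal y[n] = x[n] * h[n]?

For linear convolution, the output length is:
len(y) = len(x) + len(h) - 1 = 7 + 3 - 1 = 9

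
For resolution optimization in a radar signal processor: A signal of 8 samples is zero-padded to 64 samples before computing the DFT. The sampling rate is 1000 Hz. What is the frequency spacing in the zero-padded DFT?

Original DFT: N = 8, resolution = f_s/N = 1000/8 = 125 Hz
Zero-padded DFT: N = 64, resolution = f_s/N = 1000/64 = 125/8 Hz
Zero-padding interpolates the spectrum (finer frequency grid)
but does NOT improve the true spectral resolution (ability to resolve close frequencies).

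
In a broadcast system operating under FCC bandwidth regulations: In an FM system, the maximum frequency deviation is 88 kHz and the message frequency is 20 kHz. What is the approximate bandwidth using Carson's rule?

Carson's rule: BW = 2*(delta_f + f_m)
= 2*(88 + 20) kHz = 216 kHz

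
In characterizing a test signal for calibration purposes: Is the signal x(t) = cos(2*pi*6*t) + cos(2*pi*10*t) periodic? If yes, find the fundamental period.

f1 = 6 Hz, f2 = 10 Hz
Period T1 = 1/6, T2 = 1/10
Ratio T1/T2 = 10/6, which is rational.
The signal is periodic with fundamental period T = 1/GCD(6,10) = 1/2 s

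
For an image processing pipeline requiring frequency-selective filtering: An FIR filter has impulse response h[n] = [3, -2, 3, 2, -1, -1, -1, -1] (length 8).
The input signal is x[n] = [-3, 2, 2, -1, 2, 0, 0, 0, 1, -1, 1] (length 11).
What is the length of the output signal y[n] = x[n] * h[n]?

For linear convolution, the output length is:
len(y) = len(x) + len(h) - 1 = 11 + 8 - 1 = 18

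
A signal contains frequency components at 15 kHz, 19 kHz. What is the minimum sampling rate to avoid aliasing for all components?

The highest frequency component is f_max = 19 kHz.
Nyquist rate = 2 * f_max = 2 * 19 kHz = 38 kHz.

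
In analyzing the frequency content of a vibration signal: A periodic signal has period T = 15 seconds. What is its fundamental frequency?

The fundamental frequency is the reciprocal of the period.
f = 1/T = 1/(15) = 1/15 Hz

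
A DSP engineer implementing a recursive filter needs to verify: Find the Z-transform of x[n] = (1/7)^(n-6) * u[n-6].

Time-shifting property: if X(z) = Z{x[n]}, then Z{x[n-d]} = z^(-d) * X(z)
X(z) = z/(z - 1/7) for x[n] = (1/7)^n * u[n]
Z{x[n-6]} = z^(-6) * z/(z - 1/7) = z^(-5)/(z - 1/7)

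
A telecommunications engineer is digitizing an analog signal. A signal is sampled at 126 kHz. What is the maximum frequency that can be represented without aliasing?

The maximum frequency that can be represented without aliasing
is the Nyquist frequency: f_max = f_s / 2 = 126 kHz / 2 = 63 kHz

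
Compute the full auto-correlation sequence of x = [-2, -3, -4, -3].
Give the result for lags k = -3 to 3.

r_xx[k] = sum_m x[m]*x[m+k], indexed from 0, for k = -3 to 3:
  r_xx[-3] = x[3]*x[0] = 6
  r_xx[-2] = x[2]*x[0] + x[3]*x[1] = 17
  r_xx[-1] = x[1]*x[0] + x[2]*x[1] + x[3]*x[2] = 30
  r_xx[0] = x[0]*x[0] + x[1]*x[1] + x[2]*x[2] + x[3]*x[3] = 38
  r_xx[1] = x[0]*x[1] + x[1]*x[2] + x[2]*x[3] = 30
  r_xx[2] = x[0]*x[2] + x[1]*x[3] = 17
  r_xx[3] = x[0]*x[3] = 6
r_xx = [6, 17, 30, 38, 30, 17, 6]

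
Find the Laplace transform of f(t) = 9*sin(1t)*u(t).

Standard pair: sin(wt)*u(t) <-> w/(s^2+w^2)
With w = 1: L{9*sin(1t)*u(t)} = 9/(s^2+1)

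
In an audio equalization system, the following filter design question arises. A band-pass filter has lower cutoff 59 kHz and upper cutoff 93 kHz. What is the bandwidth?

Bandwidth = f_high - f_low
= 93 kHz - 59 kHz = 34 kHz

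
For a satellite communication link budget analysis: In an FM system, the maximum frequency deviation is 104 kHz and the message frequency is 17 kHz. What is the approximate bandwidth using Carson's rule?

Carson's rule: BW = 2*(delta_f + f_m)
= 2*(104 + 17) kHz = 242 kHz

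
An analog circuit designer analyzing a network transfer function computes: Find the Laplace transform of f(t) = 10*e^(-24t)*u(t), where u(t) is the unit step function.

Standard Laplace transform pair:
e^(-at)*u(t) <-> 1/(s+a)
With a = 24: L{10*e^(-24t)*u(t)} = 10/(s+24), ROC: Re(s) > -24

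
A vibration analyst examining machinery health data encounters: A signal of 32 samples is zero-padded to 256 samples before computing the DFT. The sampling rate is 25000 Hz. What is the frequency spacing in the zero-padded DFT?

Original DFT: N = 32, resolution = f_s/N = 25000/32 = 3125/4 Hz
Zero-padded DFT: N = 256, resolution = f_s/N = 25000/256 = 3125/32 Hz
Zero-padding interpolates the spectrum (finer frequency grid)
but does NOT improve the true spectral resolution (ability to resolve close frequencies).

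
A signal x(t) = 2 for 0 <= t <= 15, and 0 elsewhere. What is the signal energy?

Energy = integral of |x(t)|^2 dt over the signal duration
= 2^2 * 15 = 4 * 15 = 60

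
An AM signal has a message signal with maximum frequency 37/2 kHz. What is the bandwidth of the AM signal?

In AM (double-sideband), the bandwidth is twice the message frequency.
BW = 2 * f_m = 2 * 37/2 kHz = 37 kHz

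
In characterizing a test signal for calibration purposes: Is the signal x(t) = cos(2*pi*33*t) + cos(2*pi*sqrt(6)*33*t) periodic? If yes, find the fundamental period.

f1 = 33 Hz, f2 = 33*sqrt(6) Hz
Ratio f2/f1 = sqrt(6), which is irrational.
Since the frequency ratio is irrational, no common period exists.
The signal is not periodic.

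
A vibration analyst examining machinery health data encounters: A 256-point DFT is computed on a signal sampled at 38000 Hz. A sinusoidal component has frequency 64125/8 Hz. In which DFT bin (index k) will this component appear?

DFT frequency resolution = f_s/N = 38000/256 = 2375/16 Hz
Bin index k = f_signal / resolution = 64125/8 / 2375/16 = 54
The signal frequency 64125/8 Hz falls in DFT bin k = 54.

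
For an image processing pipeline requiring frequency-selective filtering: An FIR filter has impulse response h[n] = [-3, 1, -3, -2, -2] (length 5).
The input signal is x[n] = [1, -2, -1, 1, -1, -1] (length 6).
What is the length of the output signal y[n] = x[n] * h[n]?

For linear convolution, the output length is:
len(y) = len(x) + len(h) - 1 = 6 + 5 - 1 = 10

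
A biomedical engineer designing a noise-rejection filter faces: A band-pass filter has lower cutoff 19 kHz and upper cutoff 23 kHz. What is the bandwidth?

Bandwidth = f_high - f_low
= 23 kHz - 19 kHz = 4 kHz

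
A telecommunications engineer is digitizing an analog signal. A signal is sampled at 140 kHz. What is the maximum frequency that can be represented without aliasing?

The maximum frequency that can be represented without aliasing
is the Nyquist frequency: f_max = f_s / 2 = 140 kHz / 2 = 70 kHz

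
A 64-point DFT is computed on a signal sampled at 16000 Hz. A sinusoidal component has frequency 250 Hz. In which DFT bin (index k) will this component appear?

DFT frequency resolution = f_s/N = 16000/64 = 250 Hz
Bin index k = f_signal / resolution = 250 / 250 = 1
The signal frequency 250 Hz falls in DFT bin k = 1.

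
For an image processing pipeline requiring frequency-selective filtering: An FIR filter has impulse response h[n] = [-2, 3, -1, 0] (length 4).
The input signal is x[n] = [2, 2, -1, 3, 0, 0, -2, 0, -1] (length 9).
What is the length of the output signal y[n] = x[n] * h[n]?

For linear convolution, the output length is:
len(y) = len(x) + len(h) - 1 = 9 + 4 - 1 = 12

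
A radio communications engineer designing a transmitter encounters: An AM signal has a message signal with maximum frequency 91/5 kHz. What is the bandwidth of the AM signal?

In AM (double-sideband), the bandwidth is twice the message frequency.
BW = 2 * f_m = 2 * 91/5 kHz = 182/5 kHz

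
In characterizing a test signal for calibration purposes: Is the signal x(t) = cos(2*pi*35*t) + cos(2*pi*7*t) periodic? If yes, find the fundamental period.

f1 = 35 Hz, f2 = 7 Hz
Period T1 = 1/35, T2 = 1/7
Ratio T1/T2 = 7/35, which is rational.
The signal is periodic with fundamental period T = 1/GCD(35,7) = 1/7 s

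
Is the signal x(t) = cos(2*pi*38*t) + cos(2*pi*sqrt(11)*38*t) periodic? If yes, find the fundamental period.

f1 = 38 Hz, f2 = 38*sqrt(11) Hz
Ratio f2/f1 = sqrt(11), which is irrational.
Since the frequency ratio is irrational, no common period exists.
The signal is not periodic.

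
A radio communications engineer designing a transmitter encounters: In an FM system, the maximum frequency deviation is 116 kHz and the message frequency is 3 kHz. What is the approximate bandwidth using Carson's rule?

Carson's rule: BW = 2*(delta_f + f_m)
= 2*(116 + 3) kHz = 238 kHz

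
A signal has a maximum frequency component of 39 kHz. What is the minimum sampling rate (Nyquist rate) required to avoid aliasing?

By the Nyquist-Shannon sampling theorem,
the minimum sampling rate (Nyquist rate) must be at least 2 * f_max.
Nyquist rate = 2 * 39 kHz = 78 kHz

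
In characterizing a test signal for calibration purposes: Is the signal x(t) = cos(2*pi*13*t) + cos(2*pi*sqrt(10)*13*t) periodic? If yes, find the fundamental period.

f1 = 13 Hz, f2 = 13*sqrt(10) Hz
Ratio f2/f1 = sqrt(10), which is irrational.
Since the frequency ratio is irrational, no common period exists.
The signal is not periodic.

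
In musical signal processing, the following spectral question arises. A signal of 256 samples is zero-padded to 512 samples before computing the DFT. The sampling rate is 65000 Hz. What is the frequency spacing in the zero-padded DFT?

Original DFT: N = 256, resolution = f_s/N = 65000/256 = 8125/32 Hz
Zero-padded DFT: N = 512, resolution = f_s/N = 65000/512 = 8125/64 Hz
Zero-padding interpolates the spectrum (finer frequency grid)
but does NOT improve the true spectral resolution (ability to resolve close frequencies).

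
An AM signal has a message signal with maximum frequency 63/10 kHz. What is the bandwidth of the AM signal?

In AM (double-sideband), the bandwidth is twice the message frequency.
BW = 2 * f_m = 2 * 63/10 kHz = 63/5 kHz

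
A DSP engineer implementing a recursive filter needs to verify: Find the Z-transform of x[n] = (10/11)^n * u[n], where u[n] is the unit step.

The Z-transform of a^n * u[n] is z/(z-a) for |z| > |a|.
Here a = 10/11, so X(z) = z/(z - (10/11)) = 11z/(11z - 10)
ROC: |z| > 10/11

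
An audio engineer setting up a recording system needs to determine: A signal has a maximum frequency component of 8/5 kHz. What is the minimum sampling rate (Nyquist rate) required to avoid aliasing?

By the Nyquist-Shannon sampling theorem,
the minimum sampling rate (Nyquist rate) must be at least 2 * f_max.
Nyquist rate = 2 * 8/5 kHz = 16/5 kHz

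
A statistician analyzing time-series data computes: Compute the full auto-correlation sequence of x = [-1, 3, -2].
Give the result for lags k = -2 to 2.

r_xx[k] = sum_m x[m]*x[m+k], indexed from 0, for k = -2 to 2:
  r_xx[-2] = x[2]*x[0] = 2
  r_xx[-1] = x[1]*x[0] + x[2]*x[1] = -9
  r_xx[0] = x[0]*x[0] + x[1]*x[1] + x[2]*x[2] = 14
  r_xx[1] = x[0]*x[1] + x[1]*x[2] = -9
  r_xx[2] = x[0]*x[2] = 2
r_xx = [2, -9, 14, -9, 2]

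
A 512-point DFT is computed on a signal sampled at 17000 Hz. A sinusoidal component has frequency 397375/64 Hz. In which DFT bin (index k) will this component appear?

DFT frequency resolution = f_s/N = 17000/512 = 2125/64 Hz
Bin index k = f_signal / resolution = 397375/64 / 2125/64 = 187
The signal frequency 397375/64 Hz falls in DFT bin k = 187.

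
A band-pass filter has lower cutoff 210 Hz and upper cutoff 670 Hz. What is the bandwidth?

Bandwidth = f_high - f_low
= 670 Hz - 210 Hz = 460 Hz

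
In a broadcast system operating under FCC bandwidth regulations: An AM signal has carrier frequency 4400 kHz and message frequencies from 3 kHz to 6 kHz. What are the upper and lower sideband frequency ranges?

Upper sideband (USB) = fc + [fm_low, fm_high] = 4400 + [3, 6] = [4403, 4406] kHz
Lower sideband (LSB) = fc - [fm_high, fm_low] = 4400 - [6, 3] = [4394, 4397] kHz
Total occupied spectrum: 4394 kHz to 4406 kHz (plus carrier at 4400 kHz)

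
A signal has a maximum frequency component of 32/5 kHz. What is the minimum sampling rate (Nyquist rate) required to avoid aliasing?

By the Nyquist-Shannon sampling theorem,
the minimum sampling rate (Nyquist rate) must be at least 2 * f_max.
Nyquist rate = 2 * 32/5 kHz = 64/5 kHz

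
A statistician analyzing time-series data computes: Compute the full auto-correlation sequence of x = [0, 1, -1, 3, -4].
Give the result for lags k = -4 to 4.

r_xx[k] = sum_m x[m]*x[m+k], indexed from 0, for k = -4 to 4:
  r_xx[-4] = x[4]*x[0] = 0
  r_xx[-3] = x[3]*x[0] + x[4]*x[1] = -4
  r_xx[-2] = x[2]*x[0] + x[3]*x[1] + x[4]*x[2] = 7
  r_xx[-1] = x[1]*x[0] + x[2]*x[1] + x[3]*x[2] + x[4]*x[3] = -16
  r_xx[0] = x[0]*x[0] + x[1]*x[1] + x[2]*x[2] + x[3]*x[3] + x[4]*x[4] = 27
  r_xx[1] = x[0]*x[1] + x[1]*x[2] + x[2]*x[3] + x[3]*x[4] = -16
  r_xx[2] = x[0]*x[2] + x[1]*x[3] + x[2]*x[4] = 7
  r_xx[3] = x[0]*x[3] + x[1]*x[4] = -4
  r_xx[4] = x[0]*x[4] = 0
r_xx = [0, -4, 7, -16, 27, -16, 7, -4, 0]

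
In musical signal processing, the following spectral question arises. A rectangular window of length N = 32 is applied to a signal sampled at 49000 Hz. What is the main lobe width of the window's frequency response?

For a rectangular window of length N,
the main lobe width in frequency is 2*f_s/N.
= 2*49000/32 = 6125/2 Hz
This determines the minimum frequency separation for resolving two sinusoids.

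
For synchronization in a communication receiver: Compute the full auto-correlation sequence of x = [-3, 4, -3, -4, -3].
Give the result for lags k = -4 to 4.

r_xx[k] = sum_m x[m]*x[m+k], indexed from 0, for k = -4 to 4:
  r_xx[-4] = x[4]*x[0] = 9
  r_xx[-3] = x[3]*x[0] + x[4]*x[1] = 0
  r_xx[-2] = x[2]*x[0] + x[3]*x[1] + x[4]*x[2] = 2
  r_xx[-1] = x[1]*x[0] + x[2]*x[1] + x[3]*x[2] + x[4]*x[3] = 0
  r_xx[0] = x[0]*x[0] + x[1]*x[1] + x[2]*x[2] + x[3]*x[3] + x[4]*x[4] = 59
  r_xx[1] = x[0]*x[1] + x[1]*x[2] + x[2]*x[3] + x[3]*x[4] = 0
  r_xx[2] = x[0]*x[2] + x[1]*x[3] + x[2]*x[4] = 2
  r_xx[3] = x[0]*x[3] + x[1]*x[4] = 0
  r_xx[4] = x[0]*x[4] = 9
r_xx = [9, 0, 2, 0, 59, 0, 2, 0, 9]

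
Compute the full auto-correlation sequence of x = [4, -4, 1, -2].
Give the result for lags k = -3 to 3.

r_xx[k] = sum_m x[m]*x[m+k], indexed from 0, for k = -3 to 3:
  r_xx[-3] = x[3]*x[0] = -8
  r_xx[-2] = x[2]*x[0] + x[3]*x[1] = 12
  r_xx[-1] = x[1]*x[0] + x[2]*x[1] + x[3]*x[2] = -22
  r_xx[0] = x[0]*x[0] + x[1]*x[1] + x[2]*x[2] + x[3]*x[3] = 37
  r_xx[1] = x[0]*x[1] + x[1]*x[2] + x[2]*x[3] = -22
  r_xx[2] = x[0]*x[2] + x[1]*x[3] = 12
  r_xx[3] = x[0]*x[3] = -8
r_xx = [-8, 12, -22, 37, -22, 12, -8]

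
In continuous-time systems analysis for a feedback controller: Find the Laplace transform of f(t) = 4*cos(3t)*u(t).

Standard pair: cos(wt)*u(t) <-> s/(s^2+w^2)
With w = 3: L{4*cos(3t)*u(t)} = 4s/(s^2+9)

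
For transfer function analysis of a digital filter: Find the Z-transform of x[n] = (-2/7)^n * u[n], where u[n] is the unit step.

The Z-transform of a^n * u[n] is z/(z-a) for |z| > |a|.
Here a = -2/7, so X(z) = z/(z - (-2/7)) = 7z/(7z + 2)
ROC: |z| > 2/7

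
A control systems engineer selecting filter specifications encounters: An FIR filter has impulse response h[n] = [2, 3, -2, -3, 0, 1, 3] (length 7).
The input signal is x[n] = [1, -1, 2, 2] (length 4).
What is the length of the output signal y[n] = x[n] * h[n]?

For linear convolution, the output length is:
len(y) = len(x) + len(h) - 1 = 4 + 7 - 1 = 10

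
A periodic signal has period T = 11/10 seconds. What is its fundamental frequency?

The fundamental frequency is the reciprocal of the period.
f = 1/T = 1/(11/10) = 10/11 Hz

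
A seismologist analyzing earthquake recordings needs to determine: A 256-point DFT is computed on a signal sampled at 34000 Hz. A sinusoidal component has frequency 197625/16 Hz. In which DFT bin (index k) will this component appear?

DFT frequency resolution = f_s/N = 34000/256 = 2125/16 Hz
Bin index k = f_signal / resolution = 197625/16 / 2125/16 = 93
The signal frequency 197625/16 Hz falls in DFT bin k = 93.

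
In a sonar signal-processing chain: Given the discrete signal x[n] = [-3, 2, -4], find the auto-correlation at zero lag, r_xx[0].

The auto-correlation at zero lag r_xx[0] equals the signal energy.
r_xx[0] = sum of x[n]^2 = (-3)^2 + 2^2 + (-4)^2
= 9 + 4 + 16 = 29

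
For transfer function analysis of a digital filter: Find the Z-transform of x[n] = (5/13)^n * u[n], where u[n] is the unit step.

The Z-transform of a^n * u[n] is z/(z-a) for |z| > |a|.
Here a = 5/13, so X(z) = z/(z - (5/13)) = 13z/(13z - 5)
ROC: |z| > 5/13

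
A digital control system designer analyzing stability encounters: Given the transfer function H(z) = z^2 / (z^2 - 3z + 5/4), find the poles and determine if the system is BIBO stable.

Poles are roots of the denominator: z^2 - 3z + 5/4 = 0.
Quadratic formula: z = [-(-3) +/- sqrt((-3)^2 - 4*(5/4))] / 2
Discriminant = 9 - 5 = 4; sqrt = 2.
z = (3 +/- 2) / 2 => z = 5/2 or z = 1/2.
|p1| = 5/2, |p2| = 1/2.
For BIBO stability, all poles must lie inside the unit circle (|p| < 1).
System is UNSTABLE since at least one |p| >= 1.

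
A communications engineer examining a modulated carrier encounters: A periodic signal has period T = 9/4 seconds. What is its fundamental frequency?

The fundamental frequency is the reciprocal of the period.
f = 1/T = 1/(9/4) = 4/9 Hz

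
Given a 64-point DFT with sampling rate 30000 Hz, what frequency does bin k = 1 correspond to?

The frequency of DFT bin k is: f_k = k * f_s / N
f_1 = 1 * 30000 / 64 = 1875/4 Hz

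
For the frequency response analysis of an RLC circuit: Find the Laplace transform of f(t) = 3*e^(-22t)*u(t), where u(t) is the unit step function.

Standard Laplace transform pair:
e^(-at)*u(t) <-> 1/(s+a)
With a = 22: L{3*e^(-22t)*u(t)} = 3/(s+22), ROC: Re(s) > -22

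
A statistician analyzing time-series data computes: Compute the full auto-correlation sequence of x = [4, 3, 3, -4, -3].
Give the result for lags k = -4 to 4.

r_xx[k] = sum_m x[m]*x[m+k], indexed from 0, for k = -4 to 4:
  r_xx[-4] = x[4]*x[0] = -12
  r_xx[-3] = x[3]*x[0] + x[4]*x[1] = -25
  r_xx[-2] = x[2]*x[0] + x[3]*x[1] + x[4]*x[2] = -9
  r_xx[-1] = x[1]*x[0] + x[2]*x[1] + x[3]*x[2] + x[4]*x[3] = 21
  r_xx[0] = x[0]*x[0] + x[1]*x[1] + x[2]*x[2] + x[3]*x[3] + x[4]*x[4] = 59
  r_xx[1] = x[0]*x[1] + x[1]*x[2] + x[2]*x[3] + x[3]*x[4] = 21
  r_xx[2] = x[0]*x[2] + x[1]*x[3] + x[2]*x[4] = -9
  r_xx[3] = x[0]*x[3] + x[1]*x[4] = -25
  r_xx[4] = x[0]*x[4] = -12
r_xx = [-12, -25, -9, 21, 59, 21, -9, -25, -12]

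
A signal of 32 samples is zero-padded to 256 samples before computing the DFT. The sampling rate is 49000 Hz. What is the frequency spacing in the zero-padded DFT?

Original DFT: N = 32, resolution = f_s/N = 49000/32 = 6125/4 Hz
Zero-padded DFT: N = 256, resolution = f_s/N = 49000/256 = 6125/32 Hz
Zero-padding interpolates the spectrum (finer frequency grid)
but does NOT improve the true spectral resolution (ability to resolve close frequencies).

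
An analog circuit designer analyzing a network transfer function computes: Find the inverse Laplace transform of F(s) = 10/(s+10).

Standard pair: k/(s+a) <-> k*e^(-at)*u(t)
With k=10, a=10: f(t) = 10*e^(-10t)*u(t)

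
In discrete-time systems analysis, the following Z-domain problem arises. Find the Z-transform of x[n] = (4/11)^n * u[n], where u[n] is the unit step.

The Z-transform of a^n * u[n] is z/(z-a) for |z| > |a|.
Here a = 4/11, so X(z) = z/(z - (4/11)) = 11z/(11z - 4)
ROC: |z| > 4/11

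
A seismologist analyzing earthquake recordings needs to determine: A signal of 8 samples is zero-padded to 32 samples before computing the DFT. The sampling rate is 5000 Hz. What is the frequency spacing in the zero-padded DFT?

Original DFT: N = 8, resolution = f_s/N = 5000/8 = 625 Hz
Zero-padded DFT: N = 32, resolution = f_s/N = 5000/32 = 625/4 Hz
Zero-padding interpolates the spectrum (finer frequency grid)
but does NOT improve the true spectral resolution (ability to resolve close frequencies).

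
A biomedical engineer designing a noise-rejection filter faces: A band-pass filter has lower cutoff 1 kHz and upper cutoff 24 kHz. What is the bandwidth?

Bandwidth = f_high - f_low
= 24 kHz - 1 kHz = 23 kHz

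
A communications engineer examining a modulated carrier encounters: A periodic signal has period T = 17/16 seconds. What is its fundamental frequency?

The fundamental frequency is the reciprocal of the period.
f = 1/T = 1/(17/16) = 16/17 Hz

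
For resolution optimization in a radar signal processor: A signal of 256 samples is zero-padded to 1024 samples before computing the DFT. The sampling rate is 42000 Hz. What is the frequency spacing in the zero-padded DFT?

Original DFT: N = 256, resolution = f_s/N = 42000/256 = 2625/16 Hz
Zero-padded DFT: N = 1024, resolution = f_s/N = 42000/1024 = 2625/64 Hz
Zero-padding interpolates the spectrum (finer frequency grid)
but does NOT improve the true spectral resolution (ability to resolve close frequencies).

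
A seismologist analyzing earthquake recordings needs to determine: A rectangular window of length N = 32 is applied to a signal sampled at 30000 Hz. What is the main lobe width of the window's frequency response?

For a rectangular window of length N,
the main lobe width in frequency is 2*f_s/N.
= 2*30000/32 = 1875 Hz
This determines the minimum frequency separation for resolving two sinusoids.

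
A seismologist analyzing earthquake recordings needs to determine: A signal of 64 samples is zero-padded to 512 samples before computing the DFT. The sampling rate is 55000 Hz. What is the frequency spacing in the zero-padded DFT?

Original DFT: N = 64, resolution = f_s/N = 55000/64 = 6875/8 Hz
Zero-padded DFT: N = 512, resolution = f_s/N = 55000/512 = 6875/64 Hz
Zero-padding interpolates the spectrum (finer frequency grid)
but does NOT improve the true spectral resolution (ability to resolve close frequencies).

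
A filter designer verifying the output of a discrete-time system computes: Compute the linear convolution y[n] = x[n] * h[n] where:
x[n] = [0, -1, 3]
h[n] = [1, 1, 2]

y[n] = sum_k x[k]*h[n-k]. Output length = len(x) + len(h) - 1 = 3 + 3 - 1 = 5.
y[0] = 0*1 = 0
y[1] = -1*1 + 0*1 = -1
y[2] = 3*1 + -1*1 + 0*2 = 2
y[3] = 3*1 + -1*2 = 1
y[4] = 3*2 = 6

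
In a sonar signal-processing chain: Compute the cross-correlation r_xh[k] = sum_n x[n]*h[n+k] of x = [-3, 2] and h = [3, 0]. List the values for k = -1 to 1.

Both sequences indexed from 0 and zero outside their support.
Lags with overlap: k = -1 to 1.
  r_xh[-1] = x[1]*h[0] = 6
  r_xh[0] = x[0]*h[0] + x[1]*h[1] = -9
  r_xh[1] = x[0]*h[1] = 0
r_xh = [6, -9, 0] (for k = -1, ..., 1)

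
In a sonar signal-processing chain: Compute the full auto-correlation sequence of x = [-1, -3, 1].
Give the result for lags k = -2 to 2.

r_xx[k] = sum_m x[m]*x[m+k], indexed from 0, for k = -2 to 2:
  r_xx[-2] = x[2]*x[0] = -1
  r_xx[-1] = x[1]*x[0] + x[2]*x[1] = 0
  r_xx[0] = x[0]*x[0] + x[1]*x[1] + x[2]*x[2] = 11
  r_xx[1] = x[0]*x[1] + x[1]*x[2] = 0
  r_xx[2] = x[0]*x[2] = -1
r_xx = [-1, 0, 11, 0, -1]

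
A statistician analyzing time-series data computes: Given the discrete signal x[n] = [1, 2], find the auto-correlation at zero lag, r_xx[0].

The auto-correlation at zero lag r_xx[0] equals the signal energy.
r_xx[0] = sum of x[n]^2 = 1^2 + 2^2
= 1 + 4 = 5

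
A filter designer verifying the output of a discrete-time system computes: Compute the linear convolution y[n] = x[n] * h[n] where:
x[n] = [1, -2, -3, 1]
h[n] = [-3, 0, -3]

y[n] = sum_k x[k]*h[n-k]. Output length = len(x) + len(h) - 1 = 4 + 3 - 1 = 6.
y[0] = 1*-3 = -3
y[1] = -2*-3 + 1*0 = 6
y[2] = -3*-3 + -2*0 + 1*-3 = 6
y[3] = 1*-3 + -3*0 + -2*-3 = 3
y[4] = 1*0 + -3*-3 = 9
y[5] = 1*-3 = -3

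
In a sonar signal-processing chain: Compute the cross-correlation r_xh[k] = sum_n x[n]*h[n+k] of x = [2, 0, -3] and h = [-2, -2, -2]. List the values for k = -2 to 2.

Both sequences indexed from 0 and zero outside their support.
Lags with overlap: k = -2 to 2.
  r_xh[-2] = x[2]*h[0] = 6
  r_xh[-1] = x[1]*h[0] + x[2]*h[1] = 6
  r_xh[0] = x[0]*h[0] + x[1]*h[1] + x[2]*h[2] = 2
  r_xh[1] = x[0]*h[1] + x[1]*h[2] = -4
  r_xh[2] = x[0]*h[2] = -4
r_xh = [6, 6, 2, -4, -4] (for k = -2, ..., 2)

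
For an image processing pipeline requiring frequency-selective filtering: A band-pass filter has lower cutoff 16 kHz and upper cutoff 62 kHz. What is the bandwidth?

Bandwidth = f_high - f_low
= 62 kHz - 16 kHz = 46 kHz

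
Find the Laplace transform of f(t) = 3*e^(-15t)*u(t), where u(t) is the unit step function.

Standard Laplace transform pair:
e^(-at)*u(t) <-> 1/(s+a)
With a = 15: L{3*e^(-15t)*u(t)} = 3/(s+15), ROC: Re(s) > -15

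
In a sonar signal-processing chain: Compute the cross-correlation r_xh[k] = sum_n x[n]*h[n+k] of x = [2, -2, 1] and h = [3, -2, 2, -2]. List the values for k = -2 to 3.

Both sequences indexed from 0 and zero outside their support.
Lags with overlap: k = -2 to 3.
  r_xh[-2] = x[2]*h[0] = 3
  r_xh[-1] = x[1]*h[0] + x[2]*h[1] = -8
  r_xh[0] = x[0]*h[0] + x[1]*h[1] + x[2]*h[2] = 12
  r_xh[1] = x[0]*h[1] + x[1]*h[2] + x[2]*h[3] = -10
  r_xh[2] = x[0]*h[2] + x[1]*h[3] = 8
  r_xh[3] = x[0]*h[3] = -4
r_xh = [3, -8, 12, -10, 8, -4] (for k = -2, ..., 3)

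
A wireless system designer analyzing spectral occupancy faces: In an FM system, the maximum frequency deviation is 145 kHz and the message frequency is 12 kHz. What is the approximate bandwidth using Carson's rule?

Carson's rule: BW = 2*(delta_f + f_m)
= 2*(145 + 12) kHz = 314 kHz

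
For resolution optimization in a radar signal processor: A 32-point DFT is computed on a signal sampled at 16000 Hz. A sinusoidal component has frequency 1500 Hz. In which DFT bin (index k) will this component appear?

DFT frequency resolution = f_s/N = 16000/32 = 500 Hz
Bin index k = f_signal / resolution = 1500 / 500 = 3
The signal frequency 1500 Hz falls in DFT bin k = 3.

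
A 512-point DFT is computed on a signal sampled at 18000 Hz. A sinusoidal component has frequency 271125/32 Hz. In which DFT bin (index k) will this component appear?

DFT frequency resolution = f_s/N = 18000/512 = 1125/32 Hz
Bin index k = f_signal / resolution = 271125/32 / 1125/32 = 241
The signal frequency 271125/32 Hz falls in DFT bin k = 241.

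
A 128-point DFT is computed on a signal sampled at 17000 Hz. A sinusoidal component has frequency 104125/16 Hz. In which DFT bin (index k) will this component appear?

DFT frequency resolution = f_s/N = 17000/128 = 2125/16 Hz
Bin index k = f_signal / resolution = 104125/16 / 2125/16 = 49
The signal frequency 104125/16 Hz falls in DFT bin k = 49.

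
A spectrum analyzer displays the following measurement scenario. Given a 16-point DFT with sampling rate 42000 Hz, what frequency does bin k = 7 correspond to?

The frequency of DFT bin k is: f_k = k * f_s / N
f_7 = 7 * 42000 / 16 = 18375 Hz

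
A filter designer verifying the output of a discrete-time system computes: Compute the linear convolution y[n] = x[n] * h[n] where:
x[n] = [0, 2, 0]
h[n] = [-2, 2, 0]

y[n] = sum_k x[k]*h[n-k]. Output length = len(x) + len(h) - 1 = 3 + 3 - 1 = 5.
y[0] = 0*-2 = 0
y[1] = 2*-2 + 0*2 = -4
y[2] = 0*-2 + 2*2 + 0*0 = 4
y[3] = 0*2 + 2*0 = 0
y[4] = 0*0 = 0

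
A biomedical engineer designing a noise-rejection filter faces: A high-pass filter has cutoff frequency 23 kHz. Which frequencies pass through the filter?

A high-pass filter passes all frequencies above the cutoff frequency 23 kHz and attenuates lower frequencies.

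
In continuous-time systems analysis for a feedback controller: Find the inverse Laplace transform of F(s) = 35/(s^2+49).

Standard pair: w/(s^2+w^2) <-> sin(wt)*u(t)
Recognize w^2 = 49, so w = 7; numerator 35 = 5*7.
f(t) = 5*sin(7t)*u(t)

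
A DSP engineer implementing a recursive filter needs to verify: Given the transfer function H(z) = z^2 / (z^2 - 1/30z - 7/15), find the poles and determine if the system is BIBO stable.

Poles are roots of the denominator: z^2 - 1/30z - 7/15 = 0.
Quadratic formula: z = [-(-1/30) +/- sqrt((-1/30)^2 - 4*(-7/15))] / 2
Discriminant = 1/900 + 28/15 = 1681/900; sqrt = 41/30.
z = (1/30 +/- 41/30) / 2 => z = 7/10 or z = -2/3.
|p1| = 2/3, |p2| = 7/10.
For BIBO stability, all poles must lie inside the unit circle (|p| < 1).
System is STABLE since both |p| < 1.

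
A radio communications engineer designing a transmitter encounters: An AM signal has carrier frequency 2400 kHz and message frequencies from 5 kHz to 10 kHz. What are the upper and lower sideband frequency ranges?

Upper sideband (USB) = fc + [fm_low, fm_high] = 2400 + [5, 10] = [2405, 2410] kHz
Lower sideband (LSB) = fc - [fm_high, fm_low] = 2400 - [10, 5] = [2390, 2395] kHz
Total occupied spectrum: 2390 kHz to 2410 kHz (plus carrier at 2400 kHz)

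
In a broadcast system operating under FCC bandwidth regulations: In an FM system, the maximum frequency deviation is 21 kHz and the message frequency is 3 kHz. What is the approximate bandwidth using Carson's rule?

Carson's rule: BW = 2*(delta_f + f_m)
= 2*(21 + 3) kHz = 48 kHz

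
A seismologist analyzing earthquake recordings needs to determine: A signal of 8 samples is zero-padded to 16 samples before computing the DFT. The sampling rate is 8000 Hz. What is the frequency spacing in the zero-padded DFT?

Original DFT: N = 8, resolution = f_s/N = 8000/8 = 1000 Hz
Zero-padded DFT: N = 16, resolution = f_s/N = 8000/16 = 500 Hz
Zero-padding interpolates the spectrum (finer frequency grid)
but does NOT improve the true spectral resolution (ability to resolve close frequencies).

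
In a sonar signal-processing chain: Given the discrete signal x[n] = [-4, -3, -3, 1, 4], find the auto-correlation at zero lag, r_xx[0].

The auto-correlation at zero lag r_xx[0] equals the signal energy.
r_xx[0] = sum of x[n]^2 = (-4)^2 + (-3)^2 + (-3)^2 + 1^2 + 4^2
= 16 + 9 + 9 + 1 + 16 = 51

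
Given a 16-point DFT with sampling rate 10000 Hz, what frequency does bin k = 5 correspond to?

The frequency of DFT bin k is: f_k = k * f_s / N
f_5 = 5 * 10000 / 16 = 3125 Hz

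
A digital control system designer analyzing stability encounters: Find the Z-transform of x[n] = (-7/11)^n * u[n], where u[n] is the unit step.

The Z-transform of a^n * u[n] is z/(z-a) for |z| > |a|.
Here a = -7/11, so X(z) = z/(z - (-7/11)) = 11z/(11z + 7)
ROC: |z| > 7/11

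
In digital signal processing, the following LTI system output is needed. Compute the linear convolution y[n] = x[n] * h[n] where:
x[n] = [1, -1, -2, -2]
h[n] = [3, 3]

y[n] = sum_k x[k]*h[n-k]. Output length = len(x) + len(h) - 1 = 4 + 2 - 1 = 5.
y[0] = 1*3 = 3
y[1] = -1*3 + 1*3 = 0
y[2] = -2*3 + -1*3 = -9
y[3] = -2*3 + -2*3 = -12
y[4] = -2*3 = -6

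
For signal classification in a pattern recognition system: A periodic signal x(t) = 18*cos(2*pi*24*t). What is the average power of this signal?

Average power of A*cos(wt) is A^2/2.
P = 18^2 / 2 = 324/2 = 162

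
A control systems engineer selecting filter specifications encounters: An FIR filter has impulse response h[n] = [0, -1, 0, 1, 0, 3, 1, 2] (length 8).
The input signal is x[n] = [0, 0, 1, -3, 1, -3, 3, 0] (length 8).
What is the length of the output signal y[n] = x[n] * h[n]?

For linear convolution, the output length is:
len(y) = len(x) + len(h) - 1 = 8 + 8 - 1 = 15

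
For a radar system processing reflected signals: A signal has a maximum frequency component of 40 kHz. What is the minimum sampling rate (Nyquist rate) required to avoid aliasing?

By the Nyquist-Shannon sampling theorem,
the minimum sampling rate (Nyquist rate) must be at least 2 * f_max.
Nyquist rate = 2 * 40 kHz = 80 kHz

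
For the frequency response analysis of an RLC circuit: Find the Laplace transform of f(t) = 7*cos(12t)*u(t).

Standard pair: cos(wt)*u(t) <-> s/(s^2+w^2)
With w = 12: L{7*cos(12t)*u(t)} = 7s/(s^2+144)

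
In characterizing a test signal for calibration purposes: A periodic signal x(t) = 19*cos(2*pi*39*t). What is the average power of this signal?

Average power of A*cos(wt) is A^2/2.
P = 19^2 / 2 = 361/2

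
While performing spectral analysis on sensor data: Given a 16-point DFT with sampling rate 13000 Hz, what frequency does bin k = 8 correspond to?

The frequency of DFT bin k is: f_k = k * f_s / N
f_8 = 8 * 13000 / 16 = 6500 Hz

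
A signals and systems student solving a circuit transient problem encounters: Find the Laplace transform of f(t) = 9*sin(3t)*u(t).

Standard pair: sin(wt)*u(t) <-> w/(s^2+w^2)
With w = 3: L{9*sin(3t)*u(t)} = 27/(s^2+9)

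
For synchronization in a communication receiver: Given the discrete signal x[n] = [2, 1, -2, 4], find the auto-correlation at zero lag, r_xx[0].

The auto-correlation at zero lag r_xx[0] equals the signal energy.
r_xx[0] = sum of x[n]^2 = 2^2 + 1^2 + (-2)^2 + 4^2
= 4 + 1 + 4 + 16 = 25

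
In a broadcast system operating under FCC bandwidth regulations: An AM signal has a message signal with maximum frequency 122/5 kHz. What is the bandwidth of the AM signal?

In AM (double-sideband), the bandwidth is twice the message frequency.
BW = 2 * f_m = 2 * 122/5 kHz = 244/5 kHz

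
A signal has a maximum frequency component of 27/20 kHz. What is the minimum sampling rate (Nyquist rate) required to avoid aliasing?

By the Nyquist-Shannon sampling theorem,
the minimum sampling rate (Nyquist rate) must be at least 2 * f_max.
Nyquist rate = 2 * 27/20 kHz = 27/10 kHz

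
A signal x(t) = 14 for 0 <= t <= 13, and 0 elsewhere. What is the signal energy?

Energy = integral of |x(t)|^2 dt over the signal duration
= 14^2 * 13 = 196 * 13 = 2548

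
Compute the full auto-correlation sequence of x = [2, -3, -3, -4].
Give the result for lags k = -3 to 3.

r_xx[k] = sum_m x[m]*x[m+k], indexed from 0, for k = -3 to 3:
  r_xx[-3] = x[3]*x[0] = -8
  r_xx[-2] = x[2]*x[0] + x[3]*x[1] = 6
  r_xx[-1] = x[1]*x[0] + x[2]*x[1] + x[3]*x[2] = 15
  r_xx[0] = x[0]*x[0] + x[1]*x[1] + x[2]*x[2] + x[3]*x[3] = 38
  r_xx[1] = x[0]*x[1] + x[1]*x[2] + x[2]*x[3] = 15
  r_xx[2] = x[0]*x[2] + x[1]*x[3] = 6
  r_xx[3] = x[0]*x[3] = -8
r_xx = [-8, 6, 15, 38, 15, 6, -8]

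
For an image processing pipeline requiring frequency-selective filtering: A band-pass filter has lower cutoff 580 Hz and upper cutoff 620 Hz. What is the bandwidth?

Bandwidth = f_high - f_low
= 620 Hz - 580 Hz = 40 Hz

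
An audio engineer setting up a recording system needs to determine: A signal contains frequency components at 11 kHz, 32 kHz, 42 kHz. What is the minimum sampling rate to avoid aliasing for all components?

The highest frequency component is f_max = 42 kHz.
Nyquist rate = 2 * f_max = 2 * 42 kHz = 84 kHz.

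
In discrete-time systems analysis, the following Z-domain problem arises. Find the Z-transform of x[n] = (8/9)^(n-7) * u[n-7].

Time-shifting property: if X(z) = Z{x[n]}, then Z{x[n-d]} = z^(-d) * X(z)
X(z) = z/(z - 8/9) for x[n] = (8/9)^n * u[n]
Z{x[n-7]} = z^(-7) * z/(z - 8/9) = z^(-6)/(z - 8/9)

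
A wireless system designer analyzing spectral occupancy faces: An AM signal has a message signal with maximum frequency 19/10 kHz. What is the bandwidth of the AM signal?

In AM (double-sideband), the bandwidth is twice the message frequency.
BW = 2 * f_m = 2 * 19/10 kHz = 19/5 kHz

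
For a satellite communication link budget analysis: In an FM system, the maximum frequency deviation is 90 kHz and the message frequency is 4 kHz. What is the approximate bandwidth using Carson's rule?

Carson's rule: BW = 2*(delta_f + f_m)
= 2*(90 + 4) kHz = 188 kHz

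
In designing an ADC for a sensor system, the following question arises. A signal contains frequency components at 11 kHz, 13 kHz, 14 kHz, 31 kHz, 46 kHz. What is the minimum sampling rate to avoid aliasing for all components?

The highest frequency component is f_max = 46 kHz.
Nyquist rate = 2 * f_max = 2 * 46 kHz = 92 kHz.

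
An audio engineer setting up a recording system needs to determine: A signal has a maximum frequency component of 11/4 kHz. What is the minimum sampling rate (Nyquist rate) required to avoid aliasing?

By the Nyquist-Shannon sampling theorem,
the minimum sampling rate (Nyquist rate) must be at least 2 * f_max.
Nyquist rate = 2 * 11/4 kHz = 11/2 kHz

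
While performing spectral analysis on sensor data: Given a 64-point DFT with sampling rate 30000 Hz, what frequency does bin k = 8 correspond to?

The frequency of DFT bin k is: f_k = k * f_s / N
f_8 = 8 * 30000 / 64 = 3750 Hz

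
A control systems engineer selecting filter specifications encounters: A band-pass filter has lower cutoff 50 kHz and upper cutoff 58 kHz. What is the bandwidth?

Bandwidth = f_high - f_low
= 58 kHz - 50 kHz = 8 kHz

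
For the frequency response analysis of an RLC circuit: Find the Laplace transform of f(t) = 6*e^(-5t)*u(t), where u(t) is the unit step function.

Standard Laplace transform pair:
e^(-at)*u(t) <-> 1/(s+a)
With a = 5: L{6*e^(-5t)*u(t)} = 6/(s+5), ROC: Re(s) > -5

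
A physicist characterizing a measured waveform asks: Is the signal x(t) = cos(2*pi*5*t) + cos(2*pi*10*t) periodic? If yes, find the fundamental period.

f1 = 5 Hz, f2 = 10 Hz
Period T1 = 1/5, T2 = 1/10
Ratio T1/T2 = 10/5, which is rational.
The signal is periodic with fundamental period T = 1/GCD(5,10) = 1/5 s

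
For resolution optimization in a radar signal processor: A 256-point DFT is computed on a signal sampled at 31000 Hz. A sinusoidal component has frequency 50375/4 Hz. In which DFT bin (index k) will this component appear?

DFT frequency resolution = f_s/N = 31000/256 = 3875/32 Hz
Bin index k = f_signal / resolution = 50375/4 / 3875/32 = 104
The signal frequency 50375/4 Hz falls in DFT bin k = 104.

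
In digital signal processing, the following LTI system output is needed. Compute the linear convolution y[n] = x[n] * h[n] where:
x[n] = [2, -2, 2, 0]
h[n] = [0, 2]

y[n] = sum_k x[k]*h[n-k]. Output length = len(x) + len(h) - 1 = 4 + 2 - 1 = 5.
y[0] = 2*0 = 0
y[1] = -2*0 + 2*2 = 4
y[2] = 2*0 + -2*2 = -4
y[3] = 0*0 + 2*2 = 4
y[4] = 0*2 = 0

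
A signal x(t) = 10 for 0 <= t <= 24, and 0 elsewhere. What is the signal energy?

Energy = integral of |x(t)|^2 dt over the signal duration
= 10^2 * 24 = 100 * 24 = 2400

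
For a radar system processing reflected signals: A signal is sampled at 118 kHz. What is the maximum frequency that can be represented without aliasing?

The maximum frequency that can be represented without aliasing
is the Nyquist frequency: f_max = f_s / 2 = 118 kHz / 2 = 59 kHz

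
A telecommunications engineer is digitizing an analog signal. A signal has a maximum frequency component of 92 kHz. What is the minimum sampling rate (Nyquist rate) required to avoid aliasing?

By the Nyquist-Shannon sampling theorem,
the minimum sampling rate (Nyquist rate) must be at least 2 * f_max.
Nyquist rate = 2 * 92 kHz = 184 kHz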